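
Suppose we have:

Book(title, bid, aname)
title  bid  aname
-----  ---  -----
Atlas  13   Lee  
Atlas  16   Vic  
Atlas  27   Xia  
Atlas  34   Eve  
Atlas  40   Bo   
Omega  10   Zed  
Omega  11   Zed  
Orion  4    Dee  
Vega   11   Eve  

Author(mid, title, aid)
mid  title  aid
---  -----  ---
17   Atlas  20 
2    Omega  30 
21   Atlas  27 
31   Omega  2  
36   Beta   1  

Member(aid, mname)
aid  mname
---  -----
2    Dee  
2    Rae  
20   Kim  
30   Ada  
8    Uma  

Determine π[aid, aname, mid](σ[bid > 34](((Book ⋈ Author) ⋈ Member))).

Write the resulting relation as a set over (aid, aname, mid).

{(20, Bo, 17)}

Joining Book and Author on title yields {(Atlas, 13, Lee, 17, 20), (Atlas, 13, Lee, 21, 27), (Atlas, 16, Vic, 17, 20), (Atlas, 16, Vic, 21, 27), (Atlas, 27, Xia, 17, 20), (Atlas, 27, Xia, 21, 27), (Atlas, 34, Eve, 17, 20), (Atlas, 34, Eve, 21, 27), (Atlas, 40, Bo, 17, 20), (Atlas, 40, Bo, 21, 27), (Omega, 10, Zed, 2, 30), (Omega, 10, Zed, 31, 2), (Omega, 11, Zed, 2, 30), (Omega, 11, Zed, 31, 2)}.
Joining (Book ⋈ Author) and Member on aid yields {(Atlas, 13, Lee, 17, 20, Kim), (Atlas, 16, Vic, 17, 20, Kim), (Atlas, 27, Xia, 17, 20, Kim), (Atlas, 34, Eve, 17, 20, Kim), (Atlas, 40, Bo, 17, 20, Kim), (Omega, 10, Zed, 2, 30, Ada), (Omega, 10, Zed, 31, 2, Dee), (Omega, 10, Zed, 31, 2, Rae), (Omega, 11, Zed, 2, 30, Ada), (Omega, 11, Zed, 31, 2, Dee), (Omega, 11, Zed, 31, 2, Rae)}.
σ[bid > 34]: keep tuples satisfying bid > 34 → {(Atlas, 40, Bo, 17, 20, Kim)}
π[aid, aname, mid]: project onto (aid, aname, mid) → {(20, Bo, 17)}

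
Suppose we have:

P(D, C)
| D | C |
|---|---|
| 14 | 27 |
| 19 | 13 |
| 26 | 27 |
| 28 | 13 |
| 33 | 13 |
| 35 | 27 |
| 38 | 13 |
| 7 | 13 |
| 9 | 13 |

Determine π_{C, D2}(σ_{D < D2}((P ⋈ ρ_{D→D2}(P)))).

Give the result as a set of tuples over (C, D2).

ρ[D→D2]: schema becomes (D2, C); tuples unchanged.
Natural join on C: {(14, 27, 14), (14, 27, 26), (14, 27, 35), (19, 13, 19), (19, 13, 28), (19, 13, 33), (19, 13, 38), (19, 13, 7), (19, 13, 9), (26, 27, 14), (26, 27, 26), (26, 27, 35), (28, 13, 19), (28, 13, 28), (28, 13, 33), (28, 13, 38), (28, 13, 7), (28, 13, 9), (33, 13, 19), (33, 13, 28), (33, 13, 33), (33, 13, 38), (33, 13, 7), (33, 13, 9), (35, 27, 14), (35, 27, 26), (35, 27, 35), (38, 13, 19), (38, 13, 28), (38, 13, 33), (38, 13, 38), (38, 13, 7), (38, 13, 9), (7, 13, 19), (7, 13, 28), (7, 13, 33), (7, 13, 38), (7, 13, 7), (7, 13, 9), (9, 13, 19), (9, 13, 28), (9, 13, 33), (9, 13, 38), (9, 13, 7), (9, 13, 9)}
Selection D < D2: {(14, 27, 26), (14, 27, 35), (19, 13, 28), (19, 13, 33), (19, 13, 38), (26, 27, 35), (28, 13, 33), (28, 13, 38), (33, 13, 38), (7, 13, 19), (7, 13, 28), (7, 13, 33), (7, 13, 38), (7, 13, 9), (9, 13, 19), (9, 13, 28), (9, 13, 33), (9, 13, 38)}
Keep only column(s) C, D2 (11 duplicate(s) eliminated): {(13, 19), (13, 28), (13, 33), (13, 38), (13, 9), (27, 26), (27, 35)}

{(13, 19), (13, 28), (13, 33), (13, 38), (13, 9), (27, 26), (27, 35)}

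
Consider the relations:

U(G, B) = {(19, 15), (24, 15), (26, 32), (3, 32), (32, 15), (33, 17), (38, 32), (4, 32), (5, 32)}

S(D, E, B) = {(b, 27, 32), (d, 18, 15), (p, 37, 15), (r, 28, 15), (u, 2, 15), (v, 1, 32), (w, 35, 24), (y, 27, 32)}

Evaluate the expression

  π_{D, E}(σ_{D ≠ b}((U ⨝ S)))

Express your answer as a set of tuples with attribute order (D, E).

{(d, 18), (p, 37), (r, 28), (u, 2), (v, 1), (y, 27)}

Natural join on B: {(19, 15, d, 18), (19, 15, p, 37), (19, 15, r, 28), (19, 15, u, 2), (24, 15, d, 18), (24, 15, p, 37), (24, 15, r, 28), (24, 15, u, 2), (26, 32, b, 27), (26, 32, v, 1), (26, 32, y, 27), (3, 32, b, 27), (3, 32, v, 1), (3, 32, y, 27), (32, 15, d, 18), (32, 15, p, 37), (32, 15, r, 28), (32, 15, u, 2), (38, 32, b, 27), (38, 32, v, 1), (38, 32, y, 27), (4, 32, b, 27), (4, 32, v, 1), (4, 32, y, 27), (5, 32, b, 27), (5, 32, v, 1), (5, 32, y, 27)}
σ[D ≠ b]: keep tuples satisfying D ≠ b → {(19, 15, d, 18), (19, 15, p, 37), (19, 15, r, 28), (19, 15, u, 2), (24, 15, d, 18), (24, 15, p, 37), (24, 15, r, 28), (24, 15, u, 2), (26, 32, v, 1), (26, 32, y, 27), (3, 32, v, 1), (3, 32, y, 27), (32, 15, d, 18), (32, 15, p, 37), (32, 15, r, 28), (32, 15, u, 2), (38, 32, v, 1), (38, 32, y, 27), (4, 32, v, 1), (4, 32, y, 27), (5, 32, v, 1), (5, 32, y, 27)}
Projecting to D, E (16 duplicate(s) eliminated): {(d, 18), (p, 37), (r, 28), (u, 2), (v, 1), (y, 27)}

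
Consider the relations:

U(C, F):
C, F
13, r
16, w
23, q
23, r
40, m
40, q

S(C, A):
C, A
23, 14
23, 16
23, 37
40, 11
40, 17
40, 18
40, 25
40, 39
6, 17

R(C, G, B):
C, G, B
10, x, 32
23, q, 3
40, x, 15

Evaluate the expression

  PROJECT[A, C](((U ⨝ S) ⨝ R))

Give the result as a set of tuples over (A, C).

{(11, 40), (14, 23), (16, 23), (17, 40), (18, 40), (25, 40), (37, 23), (39, 40)}

Natural join on C: {(23, q, 14), (23, q, 16), (23, q, 37), (23, r, 14), (23, r, 16), (23, r, 37), (40, m, 11), (40, m, 17), (40, m, 18), (40, m, 25), (40, m, 39), (40, q, 11), (40, q, 17), (40, q, 18), (40, q, 25), (40, q, 39)}
Natural join on C: {(23, q, 14, q, 3), (23, q, 16, q, 3), (23, q, 37, q, 3), (23, r, 14, q, 3), (23, r, 16, q, 3), (23, r, 37, q, 3), (40, m, 11, x, 15), (40, m, 17, x, 15), (40, m, 18, x, 15), (40, m, 25, x, 15), (40, m, 39, x, 15), (40, q, 11, x, 15), (40, q, 17, x, 15), (40, q, 18, x, 15), (40, q, 25, x, 15), (40, q, 39, x, 15)}
Projecting to A, C (8 duplicate(s) eliminated): {(11, 40), (14, 23), (16, 23), (17, 40), (18, 40), (25, 40), (37, 23), (39, 40)}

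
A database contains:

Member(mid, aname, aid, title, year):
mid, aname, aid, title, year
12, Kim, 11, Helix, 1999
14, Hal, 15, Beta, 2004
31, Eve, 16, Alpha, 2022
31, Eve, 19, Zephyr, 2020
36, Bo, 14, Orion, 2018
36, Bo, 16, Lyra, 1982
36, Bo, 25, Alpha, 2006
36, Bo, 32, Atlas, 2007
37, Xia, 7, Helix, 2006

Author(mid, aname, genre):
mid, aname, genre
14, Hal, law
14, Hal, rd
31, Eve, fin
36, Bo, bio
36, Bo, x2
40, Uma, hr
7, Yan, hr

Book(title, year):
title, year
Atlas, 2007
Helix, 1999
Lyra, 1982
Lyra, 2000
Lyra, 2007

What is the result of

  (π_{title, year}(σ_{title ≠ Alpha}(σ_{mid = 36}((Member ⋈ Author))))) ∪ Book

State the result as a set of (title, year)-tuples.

{(Atlas, 2007), (Helix, 1999), (Lyra, 1982), (Lyra, 2000), (Lyra, 2007), (Orion, 2018)}

Natural join on mid, aname: {(14, Hal, 15, Beta, 2004, law), (14, Hal, 15, Beta, 2004, rd), (31, Eve, 16, Alpha, 2022, fin), (31, Eve, 19, Zephyr, 2020, fin), (36, Bo, 14, Orion, 2018, bio), (36, Bo, 14, Orion, 2018, x2), (36, Bo, 16, Lyra, 1982, bio), (36, Bo, 16, Lyra, 1982, x2), (36, Bo, 25, Alpha, 2006, bio), (36, Bo, 25, Alpha, 2006, x2), (36, Bo, 32, Atlas, 2007, bio), (36, Bo, 32, Atlas, 2007, x2)}
σ[mid = 36]: keep tuples satisfying mid = 36 → {(36, Bo, 14, Orion, 2018, bio), (36, Bo, 14, Orion, 2018, x2), (36, Bo, 16, Lyra, 1982, bio), (36, Bo, 16, Lyra, 1982, x2), (36, Bo, 25, Alpha, 2006, bio), (36, Bo, 25, Alpha, 2006, x2), (36, Bo, 32, Atlas, 2007, bio), (36, Bo, 32, Atlas, 2007, x2)}
σ[title ≠ Alpha]: keep tuples satisfying title ≠ Alpha → {(36, Bo, 14, Orion, 2018, bio), (36, Bo, 14, Orion, 2018, x2), (36, Bo, 16, Lyra, 1982, bio), (36, Bo, 16, Lyra, 1982, x2), (36, Bo, 32, Atlas, 2007, bio), (36, Bo, 32, Atlas, 2007, x2)}
π_{title, year} gives {(Atlas, 2007), (Lyra, 1982), (Orion, 2018)} (3 duplicate(s) eliminated).
Set union of the two operands is {(Atlas, 2007), (Helix, 1999), (Lyra, 1982), (Lyra, 2000), (Lyra, 2007), (Orion, 2018)}.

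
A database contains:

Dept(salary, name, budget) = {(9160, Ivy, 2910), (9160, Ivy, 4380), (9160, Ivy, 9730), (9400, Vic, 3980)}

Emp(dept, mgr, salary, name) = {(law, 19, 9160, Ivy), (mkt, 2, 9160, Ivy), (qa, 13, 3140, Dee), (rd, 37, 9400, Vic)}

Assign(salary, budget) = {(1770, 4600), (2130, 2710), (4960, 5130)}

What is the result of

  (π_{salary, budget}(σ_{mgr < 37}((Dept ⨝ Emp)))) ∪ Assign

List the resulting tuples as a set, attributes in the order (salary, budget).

Dept ⋈ Emp (natural join on salary, name): {(9160, Ivy, 2910, law, 19), (9160, Ivy, 2910, mkt, 2), (9160, Ivy, 4380, law, 19), (9160, Ivy, 4380, mkt, 2), (9160, Ivy, 9730, law, 19), (9160, Ivy, 9730, mkt, 2), (9400, Vic, 3980, rd, 37)}
σ[mgr < 37]: keep tuples satisfying mgr < 37 → {(9160, Ivy, 2910, law, 19), (9160, Ivy, 2910, mkt, 2), (9160, Ivy, 4380, law, 19), (9160, Ivy, 4380, mkt, 2), (9160, Ivy, 9730, law, 19), (9160, Ivy, 9730, mkt, 2)}
π[salary, budget]: project onto (salary, budget) (3 duplicate(s) eliminated) → {(9160, 2910), (9160, 4380), (9160, 9730)}
Set union of the two operands is {(1770, 4600), (2130, 2710), (4960, 5130), (9160, 2910), (9160, 4380), (9160, 9730)}.

{(1770, 4600), (2130, 2710), (4960, 5130), (9160, 2910), (9160, 4380), (9160, 9730)}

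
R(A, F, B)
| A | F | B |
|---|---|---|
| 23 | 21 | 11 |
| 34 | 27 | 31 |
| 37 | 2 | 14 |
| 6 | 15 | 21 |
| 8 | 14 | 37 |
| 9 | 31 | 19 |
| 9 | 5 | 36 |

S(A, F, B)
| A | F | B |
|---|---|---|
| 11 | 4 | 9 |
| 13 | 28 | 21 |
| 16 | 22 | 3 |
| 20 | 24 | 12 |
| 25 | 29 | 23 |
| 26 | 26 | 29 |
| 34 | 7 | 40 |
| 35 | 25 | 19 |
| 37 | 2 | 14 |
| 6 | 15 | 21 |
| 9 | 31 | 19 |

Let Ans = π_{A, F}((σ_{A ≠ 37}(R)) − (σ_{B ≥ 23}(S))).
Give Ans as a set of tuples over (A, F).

{(23, 21), (34, 27), (6, 15), (8, 14), (9, 31), (9, 5)}

Selection A ≠ 37: {(23, 21, 11), (34, 27, 31), (6, 15, 21), (8, 14, 37), (9, 31, 19), (9, 5, 36)}
Selection B ≥ 23: {(25, 29, 23), (26, 26, 29), (34, 7, 40)}
Taking the difference: {(23, 21, 11), (34, 27, 31), (6, 15, 21), (8, 14, 37), (9, 31, 19), (9, 5, 36)}
Projecting to A, F: {(23, 21), (34, 27), (6, 15), (8, 14), (9, 31), (9, 5)}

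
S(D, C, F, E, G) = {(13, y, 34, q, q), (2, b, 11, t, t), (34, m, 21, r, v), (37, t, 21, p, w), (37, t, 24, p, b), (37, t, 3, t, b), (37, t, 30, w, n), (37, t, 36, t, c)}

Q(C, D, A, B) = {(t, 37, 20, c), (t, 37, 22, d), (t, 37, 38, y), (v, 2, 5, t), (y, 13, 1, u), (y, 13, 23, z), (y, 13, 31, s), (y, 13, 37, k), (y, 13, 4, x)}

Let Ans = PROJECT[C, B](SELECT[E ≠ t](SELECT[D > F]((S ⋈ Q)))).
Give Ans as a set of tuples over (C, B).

S ⋈ Q (natural join on D, C): {(13, y, 34, q, q, 1, u), (13, y, 34, q, q, 23, z), (13, y, 34, q, q, 31, s), (13, y, 34, q, q, 37, k), (13, y, 34, q, q, 4, x), (37, t, 21, p, w, 20, c), (37, t, 21, p, w, 22, d), (37, t, 21, p, w, 38, y), (37, t, 24, p, b, 20, c), (37, t, 24, p, b, 22, d), (37, t, 24, p, b, 38, y), (37, t, 3, t, b, 20, c), (37, t, 3, t, b, 22, d), (37, t, 3, t, b, 38, y), (37, t, 30, w, n, 20, c), (37, t, 30, w, n, 22, d), (37, t, 30, w, n, 38, y), (37, t, 36, t, c, 20, c), (37, t, 36, t, c, 22, d), (37, t, 36, t, c, 38, y)}
Selection D > F: {(37, t, 21, p, w, 20, c), (37, t, 21, p, w, 22, d), (37, t, 21, p, w, 38, y), (37, t, 24, p, b, 20, c), (37, t, 24, p, b, 22, d), (37, t, 24, p, b, 38, y), (37, t, 3, t, b, 20, c), (37, t, 3, t, b, 22, d), (37, t, 3, t, b, 38, y), (37, t, 30, w, n, 20, c), (37, t, 30, w, n, 22, d), (37, t, 30, w, n, 38, y), (37, t, 36, t, c, 20, c), (37, t, 36, t, c, 22, d), (37, t, 36, t, c, 38, y)}
Selection E ≠ t: {(37, t, 21, p, w, 20, c), (37, t, 21, p, w, 22, d), (37, t, 21, p, w, 38, y), (37, t, 24, p, b, 20, c), (37, t, 24, p, b, 22, d), (37, t, 24, p, b, 38, y), (37, t, 30, w, n, 20, c), (37, t, 30, w, n, 22, d), (37, t, 30, w, n, 38, y)}
π_{C, B} gives {(t, c), (t, d), (t, y)} (6 duplicate(s) eliminated).

{(t, c), (t, d), (t, y)}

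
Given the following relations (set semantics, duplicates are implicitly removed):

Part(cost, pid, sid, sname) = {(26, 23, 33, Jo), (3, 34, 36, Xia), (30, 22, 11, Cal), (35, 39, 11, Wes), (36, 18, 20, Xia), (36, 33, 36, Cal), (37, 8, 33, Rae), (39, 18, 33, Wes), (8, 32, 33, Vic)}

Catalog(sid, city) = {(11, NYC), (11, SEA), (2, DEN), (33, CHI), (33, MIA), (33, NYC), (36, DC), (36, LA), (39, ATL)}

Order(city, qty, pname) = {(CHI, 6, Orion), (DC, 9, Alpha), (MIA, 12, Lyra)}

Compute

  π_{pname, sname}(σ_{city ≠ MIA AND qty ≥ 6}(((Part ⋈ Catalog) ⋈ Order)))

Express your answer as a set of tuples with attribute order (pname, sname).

Part ⋈ Catalog (natural join on sid): {(26, 23, 33, Jo, CHI), (26, 23, 33, Jo, MIA), (26, 23, 33, Jo, NYC), (3, 34, 36, Xia, DC), (3, 34, 36, Xia, LA), (30, 22, 11, Cal, NYC), (30, 22, 11, Cal, SEA), (35, 39, 11, Wes, NYC), (35, 39, 11, Wes, SEA), (36, 33, 36, Cal, DC), (36, 33, 36, Cal, LA), (37, 8, 33, Rae, CHI), (37, 8, 33, Rae, MIA), (37, 8, 33, Rae, NYC), (39, 18, 33, Wes, CHI), (39, 18, 33, Wes, MIA), (39, 18, 33, Wes, NYC), (8, 32, 33, Vic, CHI), (8, 32, 33, Vic, MIA), (8, 32, 33, Vic, NYC)}
(Part ⋈ Catalog) ⋈ Order (natural join on city): {(26, 23, 33, Jo, CHI, 6, Orion), (26, 23, 33, Jo, MIA, 12, Lyra), (3, 34, 36, Xia, DC, 9, Alpha), (36, 33, 36, Cal, DC, 9, Alpha), (37, 8, 33, Rae, CHI, 6, Orion), (37, 8, 33, Rae, MIA, 12, Lyra), (39, 18, 33, Wes, CHI, 6, Orion), (39, 18, 33, Wes, MIA, 12, Lyra), (8, 32, 33, Vic, CHI, 6, Orion), (8, 32, 33, Vic, MIA, 12, Lyra)}
Filtering on city ≠ MIA AND qty ≥ 6 leaves {(26, 23, 33, Jo, CHI, 6, Orion), (3, 34, 36, Xia, DC, 9, Alpha), (36, 33, 36, Cal, DC, 9, Alpha), (37, 8, 33, Rae, CHI, 6, Orion), (39, 18, 33, Wes, CHI, 6, Orion), (8, 32, 33, Vic, CHI, 6, Orion)}.
π[pname, sname]: project onto (pname, sname) → {(Alpha, Cal), (Alpha, Xia), (Orion, Jo), (Orion, Rae), (Orion, Vic), (Orion, Wes)}

{(Alpha, Cal), (Alpha, Xia), (Orion, Jo), (Orion, Rae), (Orion, Vic), (Orion, Wes)}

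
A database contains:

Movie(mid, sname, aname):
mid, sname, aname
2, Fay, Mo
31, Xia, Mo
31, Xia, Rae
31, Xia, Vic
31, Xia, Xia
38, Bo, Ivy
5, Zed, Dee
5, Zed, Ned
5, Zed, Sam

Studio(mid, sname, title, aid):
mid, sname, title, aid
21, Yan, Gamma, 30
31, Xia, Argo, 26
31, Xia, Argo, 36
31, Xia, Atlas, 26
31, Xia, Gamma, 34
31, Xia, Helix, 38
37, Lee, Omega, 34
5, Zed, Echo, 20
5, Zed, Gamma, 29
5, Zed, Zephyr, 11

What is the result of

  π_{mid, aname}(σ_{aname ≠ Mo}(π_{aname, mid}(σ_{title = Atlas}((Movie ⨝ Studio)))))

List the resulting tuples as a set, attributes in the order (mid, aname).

{(31, Rae), (31, Vic), (31, Xia)}

Joining Movie and Studio on mid, sname yields {(31, Xia, Mo, Argo, 26), (31, Xia, Mo, Argo, 36), (31, Xia, Mo, Atlas, 26), (31, Xia, Mo, Gamma, 34), (31, Xia, Mo, Helix, 38), (31, Xia, Rae, Argo, 26), (31, Xia, Rae, Argo, 36), (31, Xia, Rae, Atlas, 26), (31, Xia, Rae, Gamma, 34), (31, Xia, Rae, Helix, 38), (31, Xia, Vic, Argo, 26), (31, Xia, Vic, Argo, 36), (31, Xia, Vic, Atlas, 26), (31, Xia, Vic, Gamma, 34), (31, Xia, Vic, Helix, 38), (31, Xia, Xia, Argo, 26), (31, Xia, Xia, Argo, 36), (31, Xia, Xia, Atlas, 26), (31, Xia, Xia, Gamma, 34), (31, Xia, Xia, Helix, 38), (5, Zed, Dee, Echo, 20), (5, Zed, Dee, Gamma, 29), (5, Zed, Dee, Zephyr, 11), (5, Zed, Ned, Echo, 20), (5, Zed, Ned, Gamma, 29), (5, Zed, Ned, Zephyr, 11), (5, Zed, Sam, Echo, 20), (5, Zed, Sam, Gamma, 29), (5, Zed, Sam, Zephyr, 11)}.
σ[title = Atlas]: keep tuples satisfying title = Atlas → {(31, Xia, Mo, Atlas, 26), (31, Xia, Rae, Atlas, 26), (31, Xia, Vic, Atlas, 26), (31, Xia, Xia, Atlas, 26)}
Projecting to aname, mid: {(Mo, 31), (Rae, 31), (Vic, 31), (Xia, 31)}
σ[aname ≠ Mo]: keep tuples satisfying aname ≠ Mo → {(Rae, 31), (Vic, 31), (Xia, 31)}
Projecting to mid, aname: {(31, Rae), (31, Vic), (31, Xia)}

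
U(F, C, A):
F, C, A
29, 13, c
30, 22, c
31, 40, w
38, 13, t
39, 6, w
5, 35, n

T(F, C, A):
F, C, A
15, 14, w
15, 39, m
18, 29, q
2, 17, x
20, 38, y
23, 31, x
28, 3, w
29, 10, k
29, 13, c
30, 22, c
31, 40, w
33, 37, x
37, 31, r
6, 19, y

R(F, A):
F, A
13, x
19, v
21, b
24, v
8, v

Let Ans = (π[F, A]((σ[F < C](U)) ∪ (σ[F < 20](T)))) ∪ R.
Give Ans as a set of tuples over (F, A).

Selection F < C: {(31, 40, w), (5, 35, n)}
Selection F < 20: {(15, 14, w), (15, 39, m), (18, 29, q), (2, 17, x), (6, 19, y)}
Set union of the two operands is {(15, 14, w), (15, 39, m), (18, 29, q), (2, 17, x), (31, 40, w), (5, 35, n), (6, 19, y)}.
Projecting to F, A: {(15, m), (15, w), (18, q), (2, x), (31, w), (5, n), (6, y)}
Set union of the two operands is {(13, x), (15, m), (15, w), (18, q), (19, v), (2, x), (21, b), (24, v), (31, w), (5, n), (6, y), (8, v)}.

{(13, x), (15, m), (15, w), (18, q), (19, v), (2, x), (21, b), (24, v), (31, w), (5, n), (6, y), (8, v)}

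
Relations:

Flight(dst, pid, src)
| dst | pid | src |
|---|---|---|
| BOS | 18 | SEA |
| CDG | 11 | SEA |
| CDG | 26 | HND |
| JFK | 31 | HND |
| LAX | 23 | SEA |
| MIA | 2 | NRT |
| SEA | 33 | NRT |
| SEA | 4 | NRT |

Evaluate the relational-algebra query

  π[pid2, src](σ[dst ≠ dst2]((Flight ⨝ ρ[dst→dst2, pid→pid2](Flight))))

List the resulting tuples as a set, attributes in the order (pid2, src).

ρ[dst→dst2, pid→pid2]: schema becomes (dst2, pid2, src); tuples unchanged.
Natural join on src: {(BOS, 18, SEA, BOS, 18), (BOS, 18, SEA, CDG, 11), (BOS, 18, SEA, LAX, 23), (CDG, 11, SEA, BOS, 18), (CDG, 11, SEA, CDG, 11), (CDG, 11, SEA, LAX, 23), (CDG, 26, HND, CDG, 26), (CDG, 26, HND, JFK, 31), (JFK, 31, HND, CDG, 26), (JFK, 31, HND, JFK, 31), (LAX, 23, SEA, BOS, 18), (LAX, 23, SEA, CDG, 11), (LAX, 23, SEA, LAX, 23), (MIA, 2, NRT, MIA, 2), (MIA, 2, NRT, SEA, 33), (MIA, 2, NRT, SEA, 4), (SEA, 33, NRT, MIA, 2), (SEA, 33, NRT, SEA, 33), (SEA, 33, NRT, SEA, 4), (SEA, 4, NRT, MIA, 2), (SEA, 4, NRT, SEA, 33), (SEA, 4, NRT, SEA, 4)}
Filtering on dst ≠ dst2 leaves {(BOS, 18, SEA, CDG, 11), (BOS, 18, SEA, LAX, 23), (CDG, 11, SEA, BOS, 18), (CDG, 11, SEA, LAX, 23), (CDG, 26, HND, JFK, 31), (JFK, 31, HND, CDG, 26), (LAX, 23, SEA, BOS, 18), (LAX, 23, SEA, CDG, 11), (MIA, 2, NRT, SEA, 33), (MIA, 2, NRT, SEA, 4), (SEA, 33, NRT, MIA, 2), (SEA, 4, NRT, MIA, 2)}.
π_{pid2, src} gives {(11, SEA), (18, SEA), (2, NRT), (23, SEA), (26, HND), (31, HND), (33, NRT), (4, NRT)} (4 duplicate(s) eliminated).

{(11, SEA), (18, SEA), (2, NRT), (23, SEA), (26, HND), (31, HND), (33, NRT), (4, NRT)}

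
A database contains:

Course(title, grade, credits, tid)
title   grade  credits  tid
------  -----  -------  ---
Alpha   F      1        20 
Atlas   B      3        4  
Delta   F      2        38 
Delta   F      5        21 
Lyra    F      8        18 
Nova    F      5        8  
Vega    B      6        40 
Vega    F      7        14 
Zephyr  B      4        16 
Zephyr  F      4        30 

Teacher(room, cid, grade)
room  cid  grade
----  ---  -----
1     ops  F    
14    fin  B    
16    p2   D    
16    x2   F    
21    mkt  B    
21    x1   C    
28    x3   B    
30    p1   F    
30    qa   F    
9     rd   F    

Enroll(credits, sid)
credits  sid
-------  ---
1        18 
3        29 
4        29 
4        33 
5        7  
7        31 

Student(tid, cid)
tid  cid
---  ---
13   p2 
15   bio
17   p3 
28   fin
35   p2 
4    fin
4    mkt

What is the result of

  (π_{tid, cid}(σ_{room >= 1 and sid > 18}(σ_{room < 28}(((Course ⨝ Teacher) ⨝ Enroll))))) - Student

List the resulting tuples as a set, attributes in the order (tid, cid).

{(14, ops), (14, rd), (14, x2), (16, fin), (16, mkt), (30, ops), (30, rd), (30, x2)}

Joining Course and Teacher on grade yields {(Alpha, F, 1, 20, 1, ops), (Alpha, F, 1, 20, 16, x2), (Alpha, F, 1, 20, 30, p1), (Alpha, F, 1, 20, 30, qa), (Alpha, F, 1, 20, 9, rd), (Atlas, B, 3, 4, 14, fin), (Atlas, B, 3, 4, 21, mkt), (Atlas, B, 3, 4, 28, x3), (Delta, F, 2, 38, 1, ops), (Delta, F, 2, 38, 16, x2), (Delta, F, 2, 38, 30, p1), (Delta, F, 2, 38, 30, qa), (Delta, F, 2, 38, 9, rd), (Delta, F, 5, 21, 1, ops), (Delta, F, 5, 21, 16, x2), (Delta, F, 5, 21, 30, p1), (Delta, F, 5, 21, 30, qa), (Delta, F, 5, 21, 9, rd), (Lyra, F, 8, 18, 1, ops), (Lyra, F, 8, 18, 16, x2), (Lyra, F, 8, 18, 30, p1), (Lyra, F, 8, 18, 30, qa), (Lyra, F, 8, 18, 9, rd), (Nova, F, 5, 8, 1, ops), (Nova, F, 5, 8, 16, x2), (Nova, F, 5, 8, 30, p1), (Nova, F, 5, 8, 30, qa), (Nova, F, 5, 8, 9, rd), (Vega, B, 6, 40, 14, fin), (Vega, B, 6, 40, 21, mkt), (Vega, B, 6, 40, 28, x3), (Vega, F, 7, 14, 1, ops), (Vega, F, 7, 14, 16, x2), (Vega, F, 7, 14, 30, p1), (Vega, F, 7, 14, 30, qa), (Vega, F, 7, 14, 9, rd), (Zephyr, B, 4, 16, 14, fin), (Zephyr, B, 4, 16, 21, mkt), (Zephyr, B, 4, 16, 28, x3), (Zephyr, F, 4, 30, 1, ops), (Zephyr, F, 4, 30, 16, x2), (Zephyr, F, 4, 30, 30, p1), (Zephyr, F, 4, 30, 30, qa), (Zephyr, F, 4, 30, 9, rd)}.
Joining (Course ⨝ Teacher) and Enroll on credits yields {(Alpha, F, 1, 20, 1, ops, 18), (Alpha, F, 1, 20, 16, x2, 18), (Alpha, F, 1, 20, 30, p1, 18), (Alpha, F, 1, 20, 30, qa, 18), (Alpha, F, 1, 20, 9, rd, 18), (Atlas, B, 3, 4, 14, fin, 29), (Atlas, B, 3, 4, 21, mkt, 29), (Atlas, B, 3, 4, 28, x3, 29), (Delta, F, 5, 21, 1, ops, 7), (Delta, F, 5, 21, 16, x2, 7), (Delta, F, 5, 21, 30, p1, 7), (Delta, F, 5, 21, 30, qa, 7), (Delta, F, 5, 21, 9, rd, 7), (Nova, F, 5, 8, 1, ops, 7), (Nova, F, 5, 8, 16, x2, 7), (Nova, F, 5, 8, 30, p1, 7), (Nova, F, 5, 8, 30, qa, 7), (Nova, F, 5, 8, 9, rd, 7), (Vega, F, 7, 14, 1, ops, 31), (Vega, F, 7, 14, 16, x2, 31), (Vega, F, 7, 14, 30, p1, 31), (Vega, F, 7, 14, 30, qa, 31), (Vega, F, 7, 14, 9, rd, 31), (Zephyr, B, 4, 16, 14, fin, 29), (Zephyr, B, 4, 16, 14, fin, 33), (Zephyr, B, 4, 16, 21, mkt, 29), (Zephyr, B, 4, 16, 21, mkt, 33), (Zephyr, B, 4, 16, 28, x3, 29), (Zephyr, B, 4, 16, 28, x3, 33), (Zephyr, F, 4, 30, 1, ops, 29), (Zephyr, F, 4, 30, 1, ops, 33), (Zephyr, F, 4, 30, 16, x2, 29), (Zephyr, F, 4, 30, 16, x2, 33), (Zephyr, F, 4, 30, 30, p1, 29), (Zephyr, F, 4, 30, 30, p1, 33), (Zephyr, F, 4, 30, 30, qa, 29), (Zephyr, F, 4, 30, 30, qa, 33), (Zephyr, F, 4, 30, 9, rd, 29), (Zephyr, F, 4, 30, 9, rd, 33)}.
σ[room < 28]: keep tuples satisfying room < 28 → {(Alpha, F, 1, 20, 1, ops, 18), (Alpha, F, 1, 20, 16, x2, 18), (Alpha, F, 1, 20, 9, rd, 18), (Atlas, B, 3, 4, 14, fin, 29), (Atlas, B, 3, 4, 21, mkt, 29), (Delta, F, 5, 21, 1, ops, 7), (Delta, F, 5, 21, 16, x2, 7), (Delta, F, 5, 21, 9, rd, 7), (Nova, F, 5, 8, 1, ops, 7), (Nova, F, 5, 8, 16, x2, 7), (Nova, F, 5, 8, 9, rd, 7), (Vega, F, 7, 14, 1, ops, 31), (Vega, F, 7, 14, 16, x2, 31), (Vega, F, 7, 14, 9, rd, 31), (Zephyr, B, 4, 16, 14, fin, 29), (Zephyr, B, 4, 16, 14, fin, 33), (Zephyr, B, 4, 16, 21, mkt, 29), (Zephyr, B, 4, 16, 21, mkt, 33), (Zephyr, F, 4, 30, 1, ops, 29), (Zephyr, F, 4, 30, 1, ops, 33), (Zephyr, F, 4, 30, 16, x2, 29), (Zephyr, F, 4, 30, 16, x2, 33), (Zephyr, F, 4, 30, 9, rd, 29), (Zephyr, F, 4, 30, 9, rd, 33)}
σ[room >= 1 and sid > 18]: keep tuples satisfying room >= 1 and sid > 18 → {(Atlas, B, 3, 4, 14, fin, 29), (Atlas, B, 3, 4, 21, mkt, 29), (Vega, F, 7, 14, 1, ops, 31), (Vega, F, 7, 14, 16, x2, 31), (Vega, F, 7, 14, 9, rd, 31), (Zephyr, B, 4, 16, 14, fin, 29), (Zephyr, B, 4, 16, 14, fin, 33), (Zephyr, B, 4, 16, 21, mkt, 29), (Zephyr, B, 4, 16, 21, mkt, 33), (Zephyr, F, 4, 30, 1, ops, 29), (Zephyr, F, 4, 30, 1, ops, 33), (Zephyr, F, 4, 30, 16, x2, 29), (Zephyr, F, 4, 30, 16, x2, 33), (Zephyr, F, 4, 30, 9, rd, 29), (Zephyr, F, 4, 30, 9, rd, 33)}
π_{tid, cid} gives {(14, ops), (14, rd), (14, x2), (16, fin), (16, mkt), (30, ops), (30, rd), (30, x2), (4, fin), (4, mkt)} (5 duplicate(s) eliminated).
Difference: {(14, ops), (14, rd), (14, x2), (16, fin), (16, mkt), (30, ops), (30, rd), (30, x2), (4, fin), (4, mkt)} with {(13, p2), (15, bio), (17, p3), (28, fin), (35, p2), (4, fin), (4, mkt)} → {(14, ops), (14, rd), (14, x2), (16, fin), (16, mkt), (30, ops), (30, rd), (30, x2)}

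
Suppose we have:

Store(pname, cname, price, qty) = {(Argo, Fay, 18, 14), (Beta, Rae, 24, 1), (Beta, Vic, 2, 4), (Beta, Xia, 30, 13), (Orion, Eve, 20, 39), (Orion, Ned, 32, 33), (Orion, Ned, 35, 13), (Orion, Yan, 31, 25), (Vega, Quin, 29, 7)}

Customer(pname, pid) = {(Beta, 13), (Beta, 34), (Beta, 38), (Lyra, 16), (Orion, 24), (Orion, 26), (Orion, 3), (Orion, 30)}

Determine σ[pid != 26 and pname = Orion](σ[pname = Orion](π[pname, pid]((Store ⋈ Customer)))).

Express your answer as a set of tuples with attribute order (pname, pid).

{(Orion, 24), (Orion, 3), (Orion, 30)}

Natural join on pname: {(Beta, Rae, 24, 1, 13), (Beta, Rae, 24, 1, 34), (Beta, Rae, 24, 1, 38), (Beta, Vic, 2, 4, 13), (Beta, Vic, 2, 4, 34), (Beta, Vic, 2, 4, 38), (Beta, Xia, 30, 13, 13), (Beta, Xia, 30, 13, 34), (Beta, Xia, 30, 13, 38), (Orion, Eve, 20, 39, 24), (Orion, Eve, 20, 39, 26), (Orion, Eve, 20, 39, 3), (Orion, Eve, 20, 39, 30), (Orion, Ned, 32, 33, 24), (Orion, Ned, 32, 33, 26), (Orion, Ned, 32, 33, 3), (Orion, Ned, 32, 33, 30), (Orion, Ned, 35, 13, 24), (Orion, Ned, 35, 13, 26), (Orion, Ned, 35, 13, 3), (Orion, Ned, 35, 13, 30), (Orion, Yan, 31, 25, 24), (Orion, Yan, 31, 25, 26), (Orion, Yan, 31, 25, 3), (Orion, Yan, 31, 25, 30)}
π[pname, pid]: project onto (pname, pid) (18 duplicate(s) eliminated) → {(Beta, 13), (Beta, 34), (Beta, 38), (Orion, 24), (Orion, 26), (Orion, 3), (Orion, 30)}
Filtering on pname = Orion leaves {(Orion, 24), (Orion, 26), (Orion, 3), (Orion, 30)}.
Filtering on pid != 26 and pname = Orion leaves {(Orion, 24), (Orion, 3), (Orion, 30)}.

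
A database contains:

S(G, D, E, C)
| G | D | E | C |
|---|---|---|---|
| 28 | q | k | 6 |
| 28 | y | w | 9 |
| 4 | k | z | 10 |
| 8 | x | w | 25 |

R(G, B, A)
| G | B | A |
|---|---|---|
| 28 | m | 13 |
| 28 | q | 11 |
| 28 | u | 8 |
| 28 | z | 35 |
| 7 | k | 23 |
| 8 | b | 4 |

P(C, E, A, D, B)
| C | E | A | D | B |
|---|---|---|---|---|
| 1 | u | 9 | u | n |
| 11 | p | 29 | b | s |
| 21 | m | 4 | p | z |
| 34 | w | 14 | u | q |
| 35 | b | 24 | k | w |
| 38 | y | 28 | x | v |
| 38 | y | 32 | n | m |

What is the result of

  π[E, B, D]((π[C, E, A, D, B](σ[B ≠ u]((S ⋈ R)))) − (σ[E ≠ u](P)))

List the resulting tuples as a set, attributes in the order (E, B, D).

S ⋈ R (natural join on G): {(28, q, k, 6, m, 13), (28, q, k, 6, q, 11), (28, q, k, 6, u, 8), (28, q, k, 6, z, 35), (28, y, w, 9, m, 13), (28, y, w, 9, q, 11), (28, y, w, 9, u, 8), (28, y, w, 9, z, 35), (8, x, w, 25, b, 4)}
Selection B ≠ u: {(28, q, k, 6, m, 13), (28, q, k, 6, q, 11), (28, q, k, 6, z, 35), (28, y, w, 9, m, 13), (28, y, w, 9, q, 11), (28, y, w, 9, z, 35), (8, x, w, 25, b, 4)}
Keep only column(s) C, E, A, D, B: {(25, w, 4, x, b), (6, k, 11, q, q), (6, k, 13, q, m), (6, k, 35, q, z), (9, w, 11, y, q), (9, w, 13, y, m), (9, w, 35, y, z)}
Selection E ≠ u: {(11, p, 29, b, s), (21, m, 4, p, z), (34, w, 14, u, q), (35, b, 24, k, w), (38, y, 28, x, v), (38, y, 32, n, m)}
Difference: {(25, w, 4, x, b), (6, k, 11, q, q), (6, k, 13, q, m), (6, k, 35, q, z), (9, w, 11, y, q), (9, w, 13, y, m), (9, w, 35, y, z)} with {(11, p, 29, b, s), (21, m, 4, p, z), (34, w, 14, u, q), (35, b, 24, k, w), (38, y, 28, x, v), (38, y, 32, n, m)} → {(25, w, 4, x, b), (6, k, 11, q, q), (6, k, 13, q, m), (6, k, 35, q, z), (9, w, 11, y, q), (9, w, 13, y, m), (9, w, 35, y, z)}
Keep only column(s) E, B, D: {(k, m, q), (k, q, q), (k, z, q), (w, b, x), (w, m, y), (w, q, y), (w, z, y)}

{(k, m, q), (k, q, q), (k, z, q), (w, b, x), (w, m, y), (w, q, y), (w, z, y)}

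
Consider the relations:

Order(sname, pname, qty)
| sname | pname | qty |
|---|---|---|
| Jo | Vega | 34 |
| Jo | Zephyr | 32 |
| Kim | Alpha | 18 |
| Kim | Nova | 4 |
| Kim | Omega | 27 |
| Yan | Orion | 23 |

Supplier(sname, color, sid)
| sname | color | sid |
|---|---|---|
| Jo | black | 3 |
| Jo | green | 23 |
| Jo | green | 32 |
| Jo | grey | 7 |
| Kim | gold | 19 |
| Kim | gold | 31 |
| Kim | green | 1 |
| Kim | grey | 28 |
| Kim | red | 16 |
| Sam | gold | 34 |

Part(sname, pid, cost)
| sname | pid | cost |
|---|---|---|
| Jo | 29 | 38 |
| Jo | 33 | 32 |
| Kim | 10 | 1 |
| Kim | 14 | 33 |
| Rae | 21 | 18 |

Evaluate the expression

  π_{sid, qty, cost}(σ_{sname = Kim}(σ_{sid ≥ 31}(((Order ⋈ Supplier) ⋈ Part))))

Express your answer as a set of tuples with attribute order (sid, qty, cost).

{(31, 18, 1), (31, 18, 33), (31, 27, 1), (31, 27, 33), (31, 4, 1), (31, 4, 33)}

Joining Order and Supplier on sname yields {(Jo, Vega, 34, black, 3), (Jo, Vega, 34, green, 23), (Jo, Vega, 34, green, 32), (Jo, Vega, 34, grey, 7), (Jo, Zephyr, 32, black, 3), (Jo, Zephyr, 32, green, 23), (Jo, Zephyr, 32, green, 32), (Jo, Zephyr, 32, grey, 7), (Kim, Alpha, 18, gold, 19), (Kim, Alpha, 18, gold, 31), (Kim, Alpha, 18, green, 1), (Kim, Alpha, 18, grey, 28), (Kim, Alpha, 18, red, 16), (Kim, Nova, 4, gold, 19), (Kim, Nova, 4, gold, 31), (Kim, Nova, 4, green, 1), (Kim, Nova, 4, grey, 28), (Kim, Nova, 4, red, 16), (Kim, Omega, 27, gold, 19), (Kim, Omega, 27, gold, 31), (Kim, Omega, 27, green, 1), (Kim, Omega, 27, grey, 28), (Kim, Omega, 27, red, 16)}.
Joining (Order ⋈ Supplier) and Part on sname yields {(Jo, Vega, 34, black, 3, 29, 38), (Jo, Vega, 34, black, 3, 33, 32), (Jo, Vega, 34, green, 23, 29, 38), (Jo, Vega, 34, green, 23, 33, 32), (Jo, Vega, 34, green, 32, 29, 38), (Jo, Vega, 34, green, 32, 33, 32), (Jo, Vega, 34, grey, 7, 29, 38), (Jo, Vega, 34, grey, 7, 33, 32), (Jo, Zephyr, 32, black, 3, 29, 38), (Jo, Zephyr, 32, black, 3, 33, 32), (Jo, Zephyr, 32, green, 23, 29, 38), (Jo, Zephyr, 32, green, 23, 33, 32), (Jo, Zephyr, 32, green, 32, 29, 38), (Jo, Zephyr, 32, green, 32, 33, 32), (Jo, Zephyr, 32, grey, 7, 29, 38), (Jo, Zephyr, 32, grey, 7, 33, 32), (Kim, Alpha, 18, gold, 19, 10, 1), (Kim, Alpha, 18, gold, 19, 14, 33), (Kim, Alpha, 18, gold, 31, 10, 1), (Kim, Alpha, 18, gold, 31, 14, 33), (Kim, Alpha, 18, green, 1, 10, 1), (Kim, Alpha, 18, green, 1, 14, 33), (Kim, Alpha, 18, grey, 28, 10, 1), (Kim, Alpha, 18, grey, 28, 14, 33), (Kim, Alpha, 18, red, 16, 10, 1), (Kim, Alpha, 18, red, 16, 14, 33), (Kim, Nova, 4, gold, 19, 10, 1), (Kim, Nova, 4, gold, 19, 14, 33), (Kim, Nova, 4, gold, 31, 10, 1), (Kim, Nova, 4, gold, 31, 14, 33), (Kim, Nova, 4, green, 1, 10, 1), (Kim, Nova, 4, green, 1, 14, 33), (Kim, Nova, 4, grey, 28, 10, 1), (Kim, Nova, 4, grey, 28, 14, 33), (Kim, Nova, 4, red, 16, 10, 1), (Kim, Nova, 4, red, 16, 14, 33), (Kim, Omega, 27, gold, 19, 10, 1), (Kim, Omega, 27, gold, 19, 14, 33), (Kim, Omega, 27, gold, 31, 10, 1), (Kim, Omega, 27, gold, 31, 14, 33), (Kim, Omega, 27, green, 1, 10, 1), (Kim, Omega, 27, green, 1, 14, 33), (Kim, Omega, 27, grey, 28, 10, 1), (Kim, Omega, 27, grey, 28, 14, 33), (Kim, Omega, 27, red, 16, 10, 1), (Kim, Omega, 27, red, 16, 14, 33)}.
Filtering on sid ≥ 31 leaves {(Jo, Vega, 34, green, 32, 29, 38), (Jo, Vega, 34, green, 32, 33, 32), (Jo, Zephyr, 32, green, 32, 29, 38), (Jo, Zephyr, 32, green, 32, 33, 32), (Kim, Alpha, 18, gold, 31, 10, 1), (Kim, Alpha, 18, gold, 31, 14, 33), (Kim, Nova, 4, gold, 31, 10, 1), (Kim, Nova, 4, gold, 31, 14, 33), (Kim, Omega, 27, gold, 31, 10, 1), (Kim, Omega, 27, gold, 31, 14, 33)}.
Filtering on sname = Kim leaves {(Kim, Alpha, 18, gold, 31, 10, 1), (Kim, Alpha, 18, gold, 31, 14, 33), (Kim, Nova, 4, gold, 31, 10, 1), (Kim, Nova, 4, gold, 31, 14, 33), (Kim, Omega, 27, gold, 31, 10, 1), (Kim, Omega, 27, gold, 31, 14, 33)}.
Keep only column(s) sid, qty, cost: {(31, 18, 1), (31, 18, 33), (31, 27, 1), (31, 27, 33), (31, 4, 1), (31, 4, 33)}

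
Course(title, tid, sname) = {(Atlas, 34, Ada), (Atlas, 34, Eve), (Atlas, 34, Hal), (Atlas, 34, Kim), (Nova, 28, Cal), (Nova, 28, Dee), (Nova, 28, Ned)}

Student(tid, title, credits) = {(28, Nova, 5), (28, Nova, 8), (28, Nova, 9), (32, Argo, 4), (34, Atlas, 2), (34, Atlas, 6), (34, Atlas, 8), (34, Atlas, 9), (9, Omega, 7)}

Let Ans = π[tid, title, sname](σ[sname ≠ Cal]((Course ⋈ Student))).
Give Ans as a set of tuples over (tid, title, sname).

Natural join on title, tid: {(Atlas, 34, Ada, 2), (Atlas, 34, Ada, 6), (Atlas, 34, Ada, 8), (Atlas, 34, Ada, 9), (Atlas, 34, Eve, 2), (Atlas, 34, Eve, 6), (Atlas, 34, Eve, 8), (Atlas, 34, Eve, 9), (Atlas, 34, Hal, 2), (Atlas, 34, Hal, 6), (Atlas, 34, Hal, 8), (Atlas, 34, Hal, 9), (Atlas, 34, Kim, 2), (Atlas, 34, Kim, 6), (Atlas, 34, Kim, 8), (Atlas, 34, Kim, 9), (Nova, 28, Cal, 5), (Nova, 28, Cal, 8), (Nova, 28, Cal, 9), (Nova, 28, Dee, 5), (Nova, 28, Dee, 8), (Nova, 28, Dee, 9), (Nova, 28, Ned, 5), (Nova, 28, Ned, 8), (Nova, 28, Ned, 9)}
Apply σ_{sname ≠ Cal}; surviving tuples: {(Atlas, 34, Ada, 2), (Atlas, 34, Ada, 6), (Atlas, 34, Ada, 8), (Atlas, 34, Ada, 9), (Atlas, 34, Eve, 2), (Atlas, 34, Eve, 6), (Atlas, 34, Eve, 8), (Atlas, 34, Eve, 9), (Atlas, 34, Hal, 2), (Atlas, 34, Hal, 6), (Atlas, 34, Hal, 8), (Atlas, 34, Hal, 9), (Atlas, 34, Kim, 2), (Atlas, 34, Kim, 6), (Atlas, 34, Kim, 8), (Atlas, 34, Kim, 9), (Nova, 28, Dee, 5), (Nova, 28, Dee, 8), (Nova, 28, Dee, 9), (Nova, 28, Ned, 5), (Nova, 28, Ned, 8), (Nova, 28, Ned, 9)}
π_{tid, title, sname} gives {(28, Nova, Dee), (28, Nova, Ned), (34, Atlas, Ada), (34, Atlas, Eve), (34, Atlas, Hal), (34, Atlas, Kim)} (16 duplicate(s) eliminated).

{(28, Nova, Dee), (28, Nova, Ned), (34, Atlas, Ada), (34, Atlas, Eve), (34, Atlas, Hal), (34, Atlas, Kim)}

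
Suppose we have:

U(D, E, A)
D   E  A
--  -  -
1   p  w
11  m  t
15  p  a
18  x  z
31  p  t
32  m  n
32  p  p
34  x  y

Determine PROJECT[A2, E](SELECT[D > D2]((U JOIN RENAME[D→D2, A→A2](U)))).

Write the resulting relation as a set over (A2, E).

ρ[D→D2, A→A2]: schema becomes (D2, E, A2); tuples unchanged.
U ⋈ RENAME[D→D2, A→A2](U) (natural join on E): {(1, p, w, 1, w), (1, p, w, 15, a), (1, p, w, 31, t), (1, p, w, 32, p), (11, m, t, 11, t), (11, m, t, 32, n), (15, p, a, 1, w), (15, p, a, 15, a), (15, p, a, 31, t), (15, p, a, 32, p), (18, x, z, 18, z), (18, x, z, 34, y), (31, p, t, 1, w), (31, p, t, 15, a), (31, p, t, 31, t), (31, p, t, 32, p), (32, m, n, 11, t), (32, m, n, 32, n), (32, p, p, 1, w), (32, p, p, 15, a), (32, p, p, 31, t), (32, p, p, 32, p), (34, x, y, 18, z), (34, x, y, 34, y)}
Selection D > D2: {(15, p, a, 1, w), (31, p, t, 1, w), (31, p, t, 15, a), (32, m, n, 11, t), (32, p, p, 1, w), (32, p, p, 15, a), (32, p, p, 31, t), (34, x, y, 18, z)}
Projecting to A2, E (3 duplicate(s) eliminated): {(a, p), (t, m), (t, p), (w, p), (z, x)}

{(a, p), (t, m), (t, p), (w, p), (z, x)}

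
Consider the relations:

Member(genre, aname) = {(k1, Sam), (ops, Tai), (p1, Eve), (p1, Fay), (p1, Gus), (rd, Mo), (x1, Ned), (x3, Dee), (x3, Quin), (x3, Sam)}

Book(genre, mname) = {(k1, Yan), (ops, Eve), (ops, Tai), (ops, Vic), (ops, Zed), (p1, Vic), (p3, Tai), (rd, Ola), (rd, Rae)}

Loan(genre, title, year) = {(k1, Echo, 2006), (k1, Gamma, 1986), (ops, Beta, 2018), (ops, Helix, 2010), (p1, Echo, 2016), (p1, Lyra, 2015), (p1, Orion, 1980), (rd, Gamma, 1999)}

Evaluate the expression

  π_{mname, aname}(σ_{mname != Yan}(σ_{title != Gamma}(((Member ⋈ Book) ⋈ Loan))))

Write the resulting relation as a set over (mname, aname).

{(Eve, Tai), (Tai, Tai), (Vic, Eve), (Vic, Fay), (Vic, Gus), (Vic, Tai), (Zed, Tai)}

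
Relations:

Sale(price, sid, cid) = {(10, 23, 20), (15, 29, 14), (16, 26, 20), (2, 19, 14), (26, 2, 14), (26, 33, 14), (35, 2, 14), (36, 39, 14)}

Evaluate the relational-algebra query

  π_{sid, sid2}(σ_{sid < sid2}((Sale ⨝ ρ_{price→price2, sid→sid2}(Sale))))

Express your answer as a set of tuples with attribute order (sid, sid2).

{(19, 29), (19, 33), (19, 39), (2, 19), (2, 29), (2, 33), (2, 39), (23, 26), (29, 33), (29, 39), (33, 39)}

ρ[price→price2, sid→sid2]: schema becomes (price2, sid2, cid); tuples unchanged.
Joining Sale and ρ_{price→price2, sid→sid2}(Sale) on cid yields {(10, 23, 20, 10, 23), (10, 23, 20, 16, 26), (15, 29, 14, 15, 29), (15, 29, 14, 2, 19), (15, 29, 14, 26, 2), (15, 29, 14, 26, 33), (15, 29, 14, 35, 2), (15, 29, 14, 36, 39), (16, 26, 20, 10, 23), (16, 26, 20, 16, 26), (2, 19, 14, 15, 29), (2, 19, 14, 2, 19), (2, 19, 14, 26, 2), (2, 19, 14, 26, 33), (2, 19, 14, 35, 2), (2, 19, 14, 36, 39), (26, 2, 14, 15, 29), (26, 2, 14, 2, 19), (26, 2, 14, 26, 2), (26, 2, 14, 26, 33), (26, 2, 14, 35, 2), (26, 2, 14, 36, 39), (26, 33, 14, 15, 29), (26, 33, 14, 2, 19), (26, 33, 14, 26, 2), (26, 33, 14, 26, 33), (26, 33, 14, 35, 2), (26, 33, 14, 36, 39), (35, 2, 14, 15, 29), (35, 2, 14, 2, 19), (35, 2, 14, 26, 2), (35, 2, 14, 26, 33), (35, 2, 14, 35, 2), (35, 2, 14, 36, 39), (36, 39, 14, 15, 29), (36, 39, 14, 2, 19), (36, 39, 14, 26, 2), (36, 39, 14, 26, 33), (36, 39, 14, 35, 2), (36, 39, 14, 36, 39)}.
Filtering on sid < sid2 leaves {(10, 23, 20, 16, 26), (15, 29, 14, 26, 33), (15, 29, 14, 36, 39), (2, 19, 14, 15, 29), (2, 19, 14, 26, 33), (2, 19, 14, 36, 39), (26, 2, 14, 15, 29), (26, 2, 14, 2, 19), (26, 2, 14, 26, 33), (26, 2, 14, 36, 39), (26, 33, 14, 36, 39), (35, 2, 14, 15, 29), (35, 2, 14, 2, 19), (35, 2, 14, 26, 33), (35, 2, 14, 36, 39)}.
π_{sid, sid2} gives {(19, 29), (19, 33), (19, 39), (2, 19), (2, 29), (2, 33), (2, 39), (23, 26), (29, 33), (29, 39), (33, 39)} (4 duplicate(s) eliminated).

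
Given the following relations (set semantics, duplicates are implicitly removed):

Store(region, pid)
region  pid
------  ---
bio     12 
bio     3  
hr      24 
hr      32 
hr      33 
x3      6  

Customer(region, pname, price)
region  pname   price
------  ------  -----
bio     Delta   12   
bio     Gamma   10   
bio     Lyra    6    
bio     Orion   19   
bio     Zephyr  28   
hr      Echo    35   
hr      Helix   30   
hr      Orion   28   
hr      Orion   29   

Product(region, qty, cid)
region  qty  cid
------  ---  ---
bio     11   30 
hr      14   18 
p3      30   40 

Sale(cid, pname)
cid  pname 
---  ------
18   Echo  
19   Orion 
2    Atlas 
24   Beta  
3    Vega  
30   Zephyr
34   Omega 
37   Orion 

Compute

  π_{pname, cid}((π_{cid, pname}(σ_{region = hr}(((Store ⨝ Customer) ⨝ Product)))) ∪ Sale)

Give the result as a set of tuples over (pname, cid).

{(Atlas, 2), (Beta, 24), (Echo, 18), (Helix, 18), (Omega, 34), (Orion, 18), (Orion, 19), (Orion, 37), (Vega, 3), (Zephyr, 30)}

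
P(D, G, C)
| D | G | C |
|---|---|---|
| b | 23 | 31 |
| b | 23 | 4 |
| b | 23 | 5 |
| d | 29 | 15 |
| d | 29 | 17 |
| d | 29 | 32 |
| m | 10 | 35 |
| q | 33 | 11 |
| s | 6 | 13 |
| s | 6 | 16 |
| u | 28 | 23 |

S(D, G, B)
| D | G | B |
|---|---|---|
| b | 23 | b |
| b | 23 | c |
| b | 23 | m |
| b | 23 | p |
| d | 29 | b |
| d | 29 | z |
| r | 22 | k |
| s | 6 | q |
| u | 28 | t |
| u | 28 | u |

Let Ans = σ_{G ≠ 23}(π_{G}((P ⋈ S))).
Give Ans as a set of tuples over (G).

P ⋈ S (natural join on D, G): {(b, 23, 31, b), (b, 23, 31, c), (b, 23, 31, m), (b, 23, 31, p), (b, 23, 4, b), (b, 23, 4, c), (b, 23, 4, m), (b, 23, 4, p), (b, 23, 5, b), (b, 23, 5, c), (b, 23, 5, m), (b, 23, 5, p), (d, 29, 15, b), (d, 29, 15, z), (d, 29, 17, b), (d, 29, 17, z), (d, 29, 32, b), (d, 29, 32, z), (s, 6, 13, q), (s, 6, 16, q), (u, 28, 23, t), (u, 28, 23, u)}
π_{G} gives {23, 28, 29, 6} (18 duplicate(s) eliminated).
σ[G ≠ 23]: keep tuples satisfying G ≠ 23 → {28, 29, 6}

{28, 29, 6}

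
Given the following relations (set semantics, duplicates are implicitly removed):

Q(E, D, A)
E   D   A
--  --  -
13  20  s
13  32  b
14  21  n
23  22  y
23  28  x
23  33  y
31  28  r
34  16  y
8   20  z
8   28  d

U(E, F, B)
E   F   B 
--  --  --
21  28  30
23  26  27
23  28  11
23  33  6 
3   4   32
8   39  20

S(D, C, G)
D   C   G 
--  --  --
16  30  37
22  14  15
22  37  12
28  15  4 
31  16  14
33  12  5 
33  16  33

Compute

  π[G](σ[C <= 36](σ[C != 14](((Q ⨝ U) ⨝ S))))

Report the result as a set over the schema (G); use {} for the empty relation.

Q ⋈ U (natural join on E): {(23, 22, y, 26, 27), (23, 22, y, 28, 11), (23, 22, y, 33, 6), (23, 28, x, 26, 27), (23, 28, x, 28, 11), (23, 28, x, 33, 6), (23, 33, y, 26, 27), (23, 33, y, 28, 11), (23, 33, y, 33, 6), (8, 20, z, 39, 20), (8, 28, d, 39, 20)}
(Q ⨝ U) ⋈ S (natural join on D): {(23, 22, y, 26, 27, 14, 15), (23, 22, y, 26, 27, 37, 12), (23, 22, y, 28, 11, 14, 15), (23, 22, y, 28, 11, 37, 12), (23, 22, y, 33, 6, 14, 15), (23, 22, y, 33, 6, 37, 12), (23, 28, x, 26, 27, 15, 4), (23, 28, x, 28, 11, 15, 4), (23, 28, x, 33, 6, 15, 4), (23, 33, y, 26, 27, 12, 5), (23, 33, y, 26, 27, 16, 33), (23, 33, y, 28, 11, 12, 5), (23, 33, y, 28, 11, 16, 33), (23, 33, y, 33, 6, 12, 5), (23, 33, y, 33, 6, 16, 33), (8, 28, d, 39, 20, 15, 4)}
Filtering on C != 14 leaves {(23, 22, y, 26, 27, 37, 12), (23, 22, y, 28, 11, 37, 12), (23, 22, y, 33, 6, 37, 12), (23, 28, x, 26, 27, 15, 4), (23, 28, x, 28, 11, 15, 4), (23, 28, x, 33, 6, 15, 4), (23, 33, y, 26, 27, 12, 5), (23, 33, y, 26, 27, 16, 33), (23, 33, y, 28, 11, 12, 5), (23, 33, y, 28, 11, 16, 33), (23, 33, y, 33, 6, 12, 5), (23, 33, y, 33, 6, 16, 33), (8, 28, d, 39, 20, 15, 4)}.
Filtering on C <= 36 leaves {(23, 28, x, 26, 27, 15, 4), (23, 28, x, 28, 11, 15, 4), (23, 28, x, 33, 6, 15, 4), (23, 33, y, 26, 27, 12, 5), (23, 33, y, 26, 27, 16, 33), (23, 33, y, 28, 11, 12, 5), (23, 33, y, 28, 11, 16, 33), (23, 33, y, 33, 6, 12, 5), (23, 33, y, 33, 6, 16, 33), (8, 28, d, 39, 20, 15, 4)}.
π[G]: project onto (G) (7 duplicate(s) eliminated) → {33, 4, 5}

{33, 4, 5}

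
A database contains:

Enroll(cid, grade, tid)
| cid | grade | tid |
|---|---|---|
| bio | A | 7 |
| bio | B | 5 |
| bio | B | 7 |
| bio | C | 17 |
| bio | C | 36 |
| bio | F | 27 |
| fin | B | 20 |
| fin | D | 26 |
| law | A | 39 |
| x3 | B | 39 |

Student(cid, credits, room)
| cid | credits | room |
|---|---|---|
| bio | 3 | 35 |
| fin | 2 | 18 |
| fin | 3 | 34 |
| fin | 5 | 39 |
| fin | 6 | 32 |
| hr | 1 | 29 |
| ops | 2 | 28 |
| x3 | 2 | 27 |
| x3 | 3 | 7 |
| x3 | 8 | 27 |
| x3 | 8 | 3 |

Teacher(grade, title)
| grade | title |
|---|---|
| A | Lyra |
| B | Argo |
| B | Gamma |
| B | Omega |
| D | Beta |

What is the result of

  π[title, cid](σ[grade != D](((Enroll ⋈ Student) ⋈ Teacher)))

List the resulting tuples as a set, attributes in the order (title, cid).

Joining Enroll and Student on cid yields {(bio, A, 7, 3, 35), (bio, B, 5, 3, 35), (bio, B, 7, 3, 35), (bio, C, 17, 3, 35), (bio, C, 36, 3, 35), (bio, F, 27, 3, 35), (fin, B, 20, 2, 18), (fin, B, 20, 3, 34), (fin, B, 20, 5, 39), (fin, B, 20, 6, 32), (fin, D, 26, 2, 18), (fin, D, 26, 3, 34), (fin, D, 26, 5, 39), (fin, D, 26, 6, 32), (x3, B, 39, 2, 27), (x3, B, 39, 3, 7), (x3, B, 39, 8, 27), (x3, B, 39, 8, 3)}.
Joining (Enroll ⋈ Student) and Teacher on grade yields {(bio, A, 7, 3, 35, Lyra), (bio, B, 5, 3, 35, Argo), (bio, B, 5, 3, 35, Gamma), (bio, B, 5, 3, 35, Omega), (bio, B, 7, 3, 35, Argo), (bio, B, 7, 3, 35, Gamma), (bio, B, 7, 3, 35, Omega), (fin, B, 20, 2, 18, Argo), (fin, B, 20, 2, 18, Gamma), (fin, B, 20, 2, 18, Omega), (fin, B, 20, 3, 34, Argo), (fin, B, 20, 3, 34, Gamma), (fin, B, 20, 3, 34, Omega), (fin, B, 20, 5, 39, Argo), (fin, B, 20, 5, 39, Gamma), (fin, B, 20, 5, 39, Omega), (fin, B, 20, 6, 32, Argo), (fin, B, 20, 6, 32, Gamma), (fin, B, 20, 6, 32, Omega), (fin, D, 26, 2, 18, Beta), (fin, D, 26, 3, 34, Beta), (fin, D, 26, 5, 39, Beta), (fin, D, 26, 6, 32, Beta), (x3, B, 39, 2, 27, Argo), (x3, B, 39, 2, 27, Gamma), (x3, B, 39, 2, 27, Omega), (x3, B, 39, 3, 7, Argo), (x3, B, 39, 3, 7, Gamma), (x3, B, 39, 3, 7, Omega), (x3, B, 39, 8, 27, Argo), (x3, B, 39, 8, 27, Gamma), (x3, B, 39, 8, 27, Omega), (x3, B, 39, 8, 3, Argo), (x3, B, 39, 8, 3, Gamma), (x3, B, 39, 8, 3, Omega)}.
Selection grade != D: {(bio, A, 7, 3, 35, Lyra), (bio, B, 5, 3, 35, Argo), (bio, B, 5, 3, 35, Gamma), (bio, B, 5, 3, 35, Omega), (bio, B, 7, 3, 35, Argo), (bio, B, 7, 3, 35, Gamma), (bio, B, 7, 3, 35, Omega), (fin, B, 20, 2, 18, Argo), (fin, B, 20, 2, 18, Gamma), (fin, B, 20, 2, 18, Omega), (fin, B, 20, 3, 34, Argo), (fin, B, 20, 3, 34, Gamma), (fin, B, 20, 3, 34, Omega), (fin, B, 20, 5, 39, Argo), (fin, B, 20, 5, 39, Gamma), (fin, B, 20, 5, 39, Omega), (fin, B, 20, 6, 32, Argo), (fin, B, 20, 6, 32, Gamma), (fin, B, 20, 6, 32, Omega), (x3, B, 39, 2, 27, Argo), (x3, B, 39, 2, 27, Gamma), (x3, B, 39, 2, 27, Omega), (x3, B, 39, 3, 7, Argo), (x3, B, 39, 3, 7, Gamma), (x3, B, 39, 3, 7, Omega), (x3, B, 39, 8, 27, Argo), (x3, B, 39, 8, 27, Gamma), (x3, B, 39, 8, 27, Omega), (x3, B, 39, 8, 3, Argo), (x3, B, 39, 8, 3, Gamma), (x3, B, 39, 8, 3, Omega)}
π_{title, cid} gives {(Argo, bio), (Argo, fin), (Argo, x3), (Gamma, bio), (Gamma, fin), (Gamma, x3), (Lyra, bio), (Omega, bio), (Omega, fin), (Omega, x3)} (21 duplicate(s) eliminated).

{(Argo, bio), (Argo, fin), (Argo, x3), (Gamma, bio), (Gamma, fin), (Gamma, x3), (Lyra, bio), (Omega, bio), (Omega, fin), (Omega, x3)}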